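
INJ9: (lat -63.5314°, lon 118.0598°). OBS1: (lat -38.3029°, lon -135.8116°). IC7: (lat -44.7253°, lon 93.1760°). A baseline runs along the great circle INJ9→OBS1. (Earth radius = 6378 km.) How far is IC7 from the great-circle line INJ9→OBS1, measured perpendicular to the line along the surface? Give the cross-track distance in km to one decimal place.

δ₁₃ = central angle INJ9→IC7 = 0.409761 rad  (haversine)
θ₁₃ = bearing INJ9→IC7 = 311.373°,  θ₁₂ = bearing INJ9→OBS1 = 122.019°
dₓₜ = R·arcsin(sin δ₁₃ · sin(θ₁₃ − θ₁₂)) = 6378·arcsin(0.39839·sin(189.355°)) = -413.306 km
|dₓₜ| = 413.306 km

413.3 km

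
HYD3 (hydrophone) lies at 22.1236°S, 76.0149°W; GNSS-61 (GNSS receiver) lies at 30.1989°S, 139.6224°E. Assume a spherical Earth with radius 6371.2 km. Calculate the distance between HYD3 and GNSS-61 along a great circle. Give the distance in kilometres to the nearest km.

Δφ = -8.0753°,  Δλ = -144.3627°
a = sin²(Δφ/2) + cos φ₁ cos φ₂ sin²(Δλ/2) = 0.730636
c = 2·arcsin(√a) = 2.050224 rad = 117.4692°
d = R·c = 6371.2 × 2.050224 = 13062.4 km

13062 km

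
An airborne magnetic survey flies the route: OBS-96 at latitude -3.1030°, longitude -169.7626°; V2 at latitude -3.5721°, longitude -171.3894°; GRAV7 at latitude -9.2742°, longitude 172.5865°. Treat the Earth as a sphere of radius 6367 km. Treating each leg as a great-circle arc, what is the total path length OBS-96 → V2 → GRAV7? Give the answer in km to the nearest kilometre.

OBS-96→V2: c = 0.029504 rad, d = 187.85 km
V2→GRAV7: c = 0.295076 rad, d = 1878.75 km
Total = 187.85 + 1878.75 = 2066.60 km

2067 km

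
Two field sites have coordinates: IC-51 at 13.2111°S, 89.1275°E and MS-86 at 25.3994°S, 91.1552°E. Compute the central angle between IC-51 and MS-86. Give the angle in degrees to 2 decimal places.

Δφ = -12.1883°,  Δλ = 2.0277°
a = sin²(Δφ/2) + cos φ₁ cos φ₂ sin²(Δλ/2) = 0.011546
c = 2·arcsin(√a) = 0.215319 rad = 12.3369°

12.34°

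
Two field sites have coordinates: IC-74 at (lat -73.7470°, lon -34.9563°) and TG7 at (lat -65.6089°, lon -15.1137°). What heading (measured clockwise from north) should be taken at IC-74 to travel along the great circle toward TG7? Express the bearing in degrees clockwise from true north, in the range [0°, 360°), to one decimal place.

49.9°

Δλ = 19.8426°
y = sin Δλ · cos φ₂ = 0.140175
x = cos φ₁ sin φ₂ − sin φ₁ cos φ₂ cos Δλ = 0.118021
θ = atan2(y, x) = 49.9041° → 49.9041° (mod 360°)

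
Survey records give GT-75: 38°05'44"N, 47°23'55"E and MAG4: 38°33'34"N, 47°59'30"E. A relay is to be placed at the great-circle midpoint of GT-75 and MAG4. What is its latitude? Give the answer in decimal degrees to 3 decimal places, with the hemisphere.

38.328°N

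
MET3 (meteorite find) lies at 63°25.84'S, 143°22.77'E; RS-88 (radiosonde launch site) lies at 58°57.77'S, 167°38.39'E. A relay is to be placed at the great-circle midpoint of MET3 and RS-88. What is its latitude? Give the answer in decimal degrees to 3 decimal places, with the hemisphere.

MET3: φ = -63.43067°, λ = +143.37950°
RS-88: φ = -58.96283°, λ = +167.63983°
Bx = cos φ₂ cos Δλ = 0.470061,  By = cos φ₂ sin Δλ = 0.211849
φₘ = atan2(sin φ₁ + sin φ₂, √((cos φ₁ + Bx)² + By²)) = -61.73687°
λₘ = λ₁ + atan2(By, cos φ₁ + Bx) = 156.38330°

61.737°S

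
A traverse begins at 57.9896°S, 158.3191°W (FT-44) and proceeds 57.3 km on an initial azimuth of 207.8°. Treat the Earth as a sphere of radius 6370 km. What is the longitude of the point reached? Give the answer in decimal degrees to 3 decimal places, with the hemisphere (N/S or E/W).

158.778°W

δ = d/R = 57.3/6370 = 0.008995 rad
φ₂ = arcsin(sin φ₁ cos δ + cos φ₁ sin δ cos θ)
   = arcsin(-0.84795·0.99996 + 0.53007·0.00900·-0.88458) = -58.44469°
λ₂ = λ₁ + atan2(sin θ sin δ cos φ₁, cos δ − sin φ₁ sin φ₂) = -158.77842°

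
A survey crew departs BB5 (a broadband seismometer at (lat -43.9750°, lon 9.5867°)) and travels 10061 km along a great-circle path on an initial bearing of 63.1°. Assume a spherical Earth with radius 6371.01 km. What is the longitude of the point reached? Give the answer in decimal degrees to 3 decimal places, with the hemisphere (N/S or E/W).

80.527°E

δ = d/R = 10061/6371.01 = 1.579184 rad
φ₂ = arcsin(sin φ₁ cos δ + cos φ₁ sin δ cos θ)
   = arcsin(-0.69434·-0.00839 + 0.71964·0.99996·0.45243) = 19.35402°
λ₂ = λ₁ + atan2(sin θ sin δ cos φ₁, cos δ − sin φ₁ sin φ₂) = 80.52708°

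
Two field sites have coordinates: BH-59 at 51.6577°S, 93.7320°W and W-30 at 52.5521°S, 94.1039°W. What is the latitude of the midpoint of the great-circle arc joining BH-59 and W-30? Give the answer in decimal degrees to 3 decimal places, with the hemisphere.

52.105°S

Bx = cos φ₂ cos Δλ = 0.608027,  By = cos φ₂ sin Δλ = -0.003947
φₘ = atan2(sin φ₁ + sin φ₂, √((cos φ₁ + Bx)² + By²)) = -52.10505°
λₘ = λ₁ + atan2(By, cos φ₁ + Bx) = -93.91609°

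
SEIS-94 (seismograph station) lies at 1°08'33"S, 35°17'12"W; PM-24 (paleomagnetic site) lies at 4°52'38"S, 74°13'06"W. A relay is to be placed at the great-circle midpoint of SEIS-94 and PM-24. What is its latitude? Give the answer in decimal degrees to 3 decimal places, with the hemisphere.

3.192°S

SEIS-94: φ = -1.14250°, λ = -35.28667°
PM-24: φ = -4.87722°, λ = -74.21833°
Bx = cos φ₂ cos Δλ = 0.775079,  By = cos φ₂ sin Δλ = -0.626118
φₘ = atan2(sin φ₁ + sin φ₂, √((cos φ₁ + Bx)² + By²)) = -3.19197°
λₘ = λ₁ + atan2(By, cos φ₁ + Bx) = -54.71778°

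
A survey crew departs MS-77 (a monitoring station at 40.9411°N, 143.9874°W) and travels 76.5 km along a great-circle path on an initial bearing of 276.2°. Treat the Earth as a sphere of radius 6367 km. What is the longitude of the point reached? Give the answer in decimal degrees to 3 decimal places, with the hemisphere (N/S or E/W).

144.894°W

δ = d/R = 76.5/6367 = 0.012015 rad
φ₂ = arcsin(sin φ₁ cos δ + cos φ₁ sin δ cos θ)
   = arcsin(0.65528·0.99993 + 0.75538·0.01201·0.10800) = 41.01190°
λ₂ = λ₁ + atan2(sin θ sin δ cos φ₁, cos δ − sin φ₁ sin φ₂) = -144.89440°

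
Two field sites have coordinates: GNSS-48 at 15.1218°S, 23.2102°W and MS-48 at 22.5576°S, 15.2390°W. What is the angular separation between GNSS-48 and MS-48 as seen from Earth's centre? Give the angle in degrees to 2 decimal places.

10.59°

Δφ = -7.4358°,  Δλ = 7.9712°
a = sin²(Δφ/2) + cos φ₁ cos φ₂ sin²(Δλ/2) = 0.008512
c = 2·arcsin(√a) = 0.184781 rad = 10.5872°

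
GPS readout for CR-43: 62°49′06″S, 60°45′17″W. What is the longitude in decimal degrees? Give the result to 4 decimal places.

60° + 45′/60 + 17″/3600 = 60 + 0.75000 + 0.00472 = 60.7547°

60.7547°W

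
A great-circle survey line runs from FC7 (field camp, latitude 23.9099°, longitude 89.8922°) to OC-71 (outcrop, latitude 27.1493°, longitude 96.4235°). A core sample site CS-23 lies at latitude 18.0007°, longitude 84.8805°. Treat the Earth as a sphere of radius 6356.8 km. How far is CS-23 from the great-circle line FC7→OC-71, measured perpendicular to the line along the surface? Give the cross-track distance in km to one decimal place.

δ₁₃ = central angle FC7→CS-23 = 0.131530 rad  (haversine)
θ₁₃ = bearing FC7→CS-23 = 219.308°,  θ₁₂ = bearing FC7→OC-71 = 59.825°
dₓₜ = R·arcsin(sin δ₁₃ · sin(θ₁₃ − θ₁₂)) = 6356.8·arcsin(0.13115·sin(159.483°)) = 292.302 km
|dₓₜ| = 292.302 km

292.3 km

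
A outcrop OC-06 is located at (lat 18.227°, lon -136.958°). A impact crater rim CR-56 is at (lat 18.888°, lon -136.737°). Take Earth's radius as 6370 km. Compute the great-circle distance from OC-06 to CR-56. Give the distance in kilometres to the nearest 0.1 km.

Δφ = 0.6610°,  Δλ = 0.2210°
a = sin²(Δφ/2) + cos φ₁ cos φ₂ sin²(Δλ/2) = 0.000037
c = 2·arcsin(√a) = 0.012102 rad = 0.6934°
d = R·c = 6370 × 0.012102 = 77.1 km

77.1 km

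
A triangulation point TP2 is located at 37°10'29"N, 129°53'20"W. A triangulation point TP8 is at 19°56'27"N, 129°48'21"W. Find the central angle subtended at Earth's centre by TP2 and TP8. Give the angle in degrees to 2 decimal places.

17.23°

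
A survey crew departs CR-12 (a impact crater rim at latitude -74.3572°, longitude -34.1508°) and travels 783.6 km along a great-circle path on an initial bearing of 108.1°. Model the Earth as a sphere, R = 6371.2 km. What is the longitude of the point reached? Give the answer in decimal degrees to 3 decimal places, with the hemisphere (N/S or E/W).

δ = d/R = 783.6/6371.2 = 0.122991 rad
φ₂ = arcsin(sin φ₁ cos δ + cos φ₁ sin δ cos θ)
   = arcsin(-0.96296·0.99245 + 0.26964·0.12268·-0.31068) = -75.00854°
λ₂ = λ₁ + atan2(sin θ sin δ cos φ₁, cos δ − sin φ₁ sin φ₂) = -7.35587°

7.356°W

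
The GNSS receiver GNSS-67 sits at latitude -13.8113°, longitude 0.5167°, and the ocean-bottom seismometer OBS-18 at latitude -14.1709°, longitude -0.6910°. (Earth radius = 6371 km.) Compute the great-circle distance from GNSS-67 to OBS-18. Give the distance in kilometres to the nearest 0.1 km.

136.3 km

Δφ = -0.3596°,  Δλ = -1.2077°
a = sin²(Δφ/2) + cos φ₁ cos φ₂ sin²(Δλ/2) = 0.000114
c = 2·arcsin(√a) = 0.021394 rad = 1.2258°
d = R·c = 6371 × 0.021394 = 136.3 km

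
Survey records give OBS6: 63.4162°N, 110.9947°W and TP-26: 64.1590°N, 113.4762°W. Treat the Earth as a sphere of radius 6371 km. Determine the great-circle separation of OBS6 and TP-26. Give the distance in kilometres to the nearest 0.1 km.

147.2 km

Δφ = 0.7428°,  Δλ = -2.4815°
a = sin²(Δφ/2) + cos φ₁ cos φ₂ sin²(Δλ/2) = 0.000133
c = 2·arcsin(√a) = 0.023107 rad = 1.3239°
d = R·c = 6371 × 0.023107 = 147.2 km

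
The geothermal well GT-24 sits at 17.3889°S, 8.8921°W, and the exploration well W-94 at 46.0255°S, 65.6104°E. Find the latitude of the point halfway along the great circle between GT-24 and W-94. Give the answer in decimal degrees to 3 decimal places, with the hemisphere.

Bx = cos φ₂ cos Δλ = 0.185525,  By = cos φ₂ sin Δλ = 0.669093
φₘ = atan2(sin φ₁ + sin φ₂, √((cos φ₁ + Bx)² + By²)) = -37.61799°
λₘ = λ₁ + atan2(By, cos φ₁ + Bx) = 21.52149°

37.618°S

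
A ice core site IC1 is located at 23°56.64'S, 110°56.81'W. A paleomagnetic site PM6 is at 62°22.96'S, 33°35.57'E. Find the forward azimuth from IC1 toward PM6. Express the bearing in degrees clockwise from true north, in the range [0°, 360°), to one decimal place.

164.4°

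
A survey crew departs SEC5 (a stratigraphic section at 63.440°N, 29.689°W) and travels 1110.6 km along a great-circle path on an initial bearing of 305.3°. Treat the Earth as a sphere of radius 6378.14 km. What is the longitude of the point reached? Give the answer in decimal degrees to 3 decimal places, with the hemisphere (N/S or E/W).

51.640°W

δ = d/R = 1110.6/6378.14 = 0.174126 rad
φ₂ = arcsin(sin φ₁ cos δ + cos φ₁ sin δ cos θ)
   = arcsin(0.89447·0.98488 + 0.44713·0.17325·0.57786) = 67.77483°
λ₂ = λ₁ + atan2(sin θ sin δ cos φ₁, cos δ − sin φ₁ sin φ₂) = -51.63995°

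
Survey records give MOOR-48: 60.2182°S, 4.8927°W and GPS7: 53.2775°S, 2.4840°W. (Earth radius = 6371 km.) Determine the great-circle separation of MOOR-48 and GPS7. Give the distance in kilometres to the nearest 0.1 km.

785.5 km

Δφ = 6.9407°,  Δλ = 2.4087°
a = sin²(Δφ/2) + cos φ₁ cos φ₂ sin²(Δλ/2) = 0.003795
c = 2·arcsin(√a) = 0.123291 rad = 7.0640°
d = R·c = 6371 × 0.123291 = 785.5 km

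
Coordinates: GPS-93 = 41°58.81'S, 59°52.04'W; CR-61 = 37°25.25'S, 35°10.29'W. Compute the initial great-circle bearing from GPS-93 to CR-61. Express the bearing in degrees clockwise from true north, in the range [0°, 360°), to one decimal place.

84.7°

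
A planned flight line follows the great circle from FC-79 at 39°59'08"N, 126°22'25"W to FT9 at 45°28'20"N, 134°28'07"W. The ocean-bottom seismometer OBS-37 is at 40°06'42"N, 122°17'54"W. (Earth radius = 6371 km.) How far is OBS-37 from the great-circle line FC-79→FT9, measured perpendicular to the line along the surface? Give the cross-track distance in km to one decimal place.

262.0 km

FC-79: φ = +39.98556°, λ = -126.37361°
FT9: φ = +45.47222°, λ = -134.46861°
OBS-37: φ = +40.11167°, λ = -122.29833°
δ₁₃ = central angle FC-79→OBS-37 = 0.054487 rad  (haversine)
θ₁₃ = bearing FC-79→OBS-37 = 86.375°,  θ₁₂ = bearing FC-79→FT9 = 315.391°
dₓₜ = R·arcsin(sin δ₁₃ · sin(θ₁₃ − θ₁₂)) = 6371·arcsin(0.05446·sin(-229.016°)) = 261.998 km
|dₓₜ| = 261.998 km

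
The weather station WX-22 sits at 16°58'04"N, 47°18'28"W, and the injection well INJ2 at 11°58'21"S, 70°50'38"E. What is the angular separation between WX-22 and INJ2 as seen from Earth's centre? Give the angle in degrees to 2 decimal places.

120.13°

WX-22: φ = +16.96778°, λ = -47.30778°
INJ2: φ = -11.97250°, λ = +70.84389°
Δφ = -28.9403°,  Δλ = 118.1517°
a = sin²(Δφ/2) + cos φ₁ cos φ₂ sin²(Δλ/2) = 0.750996
c = 2·arcsin(√a) = 2.096696 rad = 120.1318°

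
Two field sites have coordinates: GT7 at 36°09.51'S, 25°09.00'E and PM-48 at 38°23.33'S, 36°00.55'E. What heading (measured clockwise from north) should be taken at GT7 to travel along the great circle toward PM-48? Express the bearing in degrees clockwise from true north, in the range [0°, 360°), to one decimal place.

GT7: φ = -36.15850°, λ = +25.15000°
PM-48: φ = -38.38883°, λ = +36.00917°
Δλ = 10.8592°
y = sin Δλ · cos φ₂ = 0.147667
x = cos φ₁ sin φ₂ − sin φ₁ cos φ₂ cos Δλ = -0.047198
θ = atan2(y, x) = 107.7252° → 107.7252° (mod 360°)

107.7°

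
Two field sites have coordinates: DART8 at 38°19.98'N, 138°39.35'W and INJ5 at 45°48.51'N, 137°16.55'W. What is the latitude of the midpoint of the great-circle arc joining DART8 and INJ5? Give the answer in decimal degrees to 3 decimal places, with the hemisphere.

DART8: φ = +38.33300°, λ = -138.65583°
INJ5: φ = +45.80850°, λ = -137.27583°
Bx = cos φ₂ cos Δλ = 0.696857,  By = cos φ₂ sin Δλ = 0.016787
φₘ = atan2(sin φ₁ + sin φ₂, √((cos φ₁ + Bx)² + By²)) = 42.07281°
λₘ = λ₁ + atan2(By, cos φ₁ + Bx) = -138.00652°

42.073°N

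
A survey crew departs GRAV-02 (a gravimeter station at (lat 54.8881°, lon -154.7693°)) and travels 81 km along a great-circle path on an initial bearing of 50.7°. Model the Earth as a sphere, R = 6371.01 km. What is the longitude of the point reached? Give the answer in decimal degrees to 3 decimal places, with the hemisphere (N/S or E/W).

δ = d/R = 81/6371.01 = 0.012714 rad
φ₂ = arcsin(sin φ₁ cos δ + cos φ₁ sin δ cos θ)
   = arcsin(0.81803·0.99992 + 0.57518·0.01271·0.63338) = 55.34549°
λ₂ = λ₁ + atan2(sin θ sin δ cos φ₁, cos δ − sin φ₁ sin φ₂) = -153.77794°

153.778°W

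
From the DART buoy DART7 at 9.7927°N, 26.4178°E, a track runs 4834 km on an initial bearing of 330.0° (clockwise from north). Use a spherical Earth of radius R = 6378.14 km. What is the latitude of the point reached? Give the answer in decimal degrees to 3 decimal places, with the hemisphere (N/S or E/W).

δ = d/R = 4834/6378.14 = 0.757901 rad
φ₂ = arcsin(sin φ₁ cos δ + cos φ₁ sin δ cos θ)
   = arcsin(0.17008·0.72628 + 0.98543·0.68740·0.86603) = 45.24789°
λ₂ = λ₁ + atan2(sin θ sin δ cos φ₁, cos δ − sin φ₁ sin φ₂) = -2.80329°

45.248°N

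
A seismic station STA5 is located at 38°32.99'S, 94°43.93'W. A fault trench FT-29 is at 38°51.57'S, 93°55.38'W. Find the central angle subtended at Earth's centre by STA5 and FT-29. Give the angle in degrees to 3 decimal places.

STA5: φ = -38.54983°, λ = -94.73217°
FT-29: φ = -38.85950°, λ = -93.92300°
Δφ = -0.3097°,  Δλ = 0.8092°
a = sin²(Δφ/2) + cos φ₁ cos φ₂ sin²(Δλ/2) = 0.000038
c = 2·arcsin(√a) = 0.012275 rad = 0.7033°

0.703°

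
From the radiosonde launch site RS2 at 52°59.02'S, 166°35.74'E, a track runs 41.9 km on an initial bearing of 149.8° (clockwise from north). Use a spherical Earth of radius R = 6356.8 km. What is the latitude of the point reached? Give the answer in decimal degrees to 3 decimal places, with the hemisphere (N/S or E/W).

53.310°S

RS2: φ = -52.98367°, λ = +166.59567°
δ = d/R = 41.9/6356.8 = 0.006591 rad
φ₂ = arcsin(sin φ₁ cos δ + cos φ₁ sin δ cos θ)
   = arcsin(-0.79846·0.99998 + 0.60204·0.00659·-0.86427) = -53.30965°
λ₂ = λ₁ + atan2(sin θ sin δ cos φ₁, cos δ − sin φ₁ sin φ₂) = 166.91361°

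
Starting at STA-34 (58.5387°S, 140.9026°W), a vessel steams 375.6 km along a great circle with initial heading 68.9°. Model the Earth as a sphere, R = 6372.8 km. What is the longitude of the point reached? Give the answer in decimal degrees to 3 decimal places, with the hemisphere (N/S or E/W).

δ = d/R = 375.6/6372.8 = 0.058938 rad
φ₂ = arcsin(sin φ₁ cos δ + cos φ₁ sin δ cos θ)
   = arcsin(-0.85299·0.99826 + 0.52192·0.05890·0.36000) = -57.18707°
λ₂ = λ₁ + atan2(sin θ sin δ cos φ₁, cos δ − sin φ₁ sin φ₂) = -135.08215°

135.082°W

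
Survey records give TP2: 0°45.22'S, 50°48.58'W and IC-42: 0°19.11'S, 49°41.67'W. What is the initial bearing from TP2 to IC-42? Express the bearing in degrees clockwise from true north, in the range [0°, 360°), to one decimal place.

TP2: φ = -0.75367°, λ = -50.80967°
IC-42: φ = -0.31850°, λ = -49.69450°
Δλ = 1.1152°
y = sin Δλ · cos φ₂ = 0.019462
x = cos φ₁ sin φ₂ − sin φ₁ cos φ₂ cos Δλ = 0.007593
θ = atan2(y, x) = 68.6880° → 68.6880° (mod 360°)

68.7°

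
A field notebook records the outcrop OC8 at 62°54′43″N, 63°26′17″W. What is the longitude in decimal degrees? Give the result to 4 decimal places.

63° + 26′/60 + 17″/3600 = 63 + 0.43333 + 0.00472 = 63.4381°

63.4381°W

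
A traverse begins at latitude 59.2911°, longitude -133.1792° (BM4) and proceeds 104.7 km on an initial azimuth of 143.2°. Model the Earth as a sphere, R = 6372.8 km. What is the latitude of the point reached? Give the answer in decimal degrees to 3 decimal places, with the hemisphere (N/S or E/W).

58.533°N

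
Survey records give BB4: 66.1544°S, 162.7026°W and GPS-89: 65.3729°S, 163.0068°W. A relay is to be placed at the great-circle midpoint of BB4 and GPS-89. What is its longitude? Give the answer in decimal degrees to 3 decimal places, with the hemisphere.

162.857°W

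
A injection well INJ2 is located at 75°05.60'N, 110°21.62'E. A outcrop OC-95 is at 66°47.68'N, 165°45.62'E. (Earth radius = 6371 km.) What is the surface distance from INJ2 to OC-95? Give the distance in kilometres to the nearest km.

INJ2: φ = +75.09333°, λ = +110.36033°
OC-95: φ = +66.79467°, λ = +165.76033°
Δφ = -8.2987°,  Δλ = 55.4000°
a = sin²(Δφ/2) + cos φ₁ cos φ₂ sin²(Δλ/2) = 0.027137
c = 2·arcsin(√a) = 0.330978 rad = 18.9636°
d = R·c = 6371 × 0.330978 = 2108.7 km

2109 km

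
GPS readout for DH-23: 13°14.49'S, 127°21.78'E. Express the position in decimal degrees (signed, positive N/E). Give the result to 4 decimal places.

-13.2415°, +127.3630°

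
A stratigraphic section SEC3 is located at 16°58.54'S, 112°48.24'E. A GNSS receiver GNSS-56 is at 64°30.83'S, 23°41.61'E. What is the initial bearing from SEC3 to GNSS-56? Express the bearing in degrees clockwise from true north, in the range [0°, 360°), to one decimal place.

206.5°

SEC3: φ = -16.97567°, λ = +112.80400°
GNSS-56: φ = -64.51383°, λ = +23.69350°
Δλ = -89.1105°
y = sin Δλ · cos φ₂ = -0.430241
x = cos φ₁ sin φ₂ − sin φ₁ cos φ₂ cos Δλ = -0.861408
θ = atan2(y, x) = -153.4596° → 206.5404° (mod 360°)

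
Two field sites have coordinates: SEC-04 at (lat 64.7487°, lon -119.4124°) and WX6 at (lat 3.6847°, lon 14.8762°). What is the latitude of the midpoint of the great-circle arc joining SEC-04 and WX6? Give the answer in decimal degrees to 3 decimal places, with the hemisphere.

Bx = cos φ₂ cos Δλ = -0.696829,  By = cos φ₂ sin Δλ = 0.714352
φₘ = atan2(sin φ₁ + sin φ₂, √((cos φ₁ + Bx)² + By²)) = 51.74675°
λₘ = λ₁ + atan2(By, cos φ₁ + Bx) = -8.69071°

51.747°N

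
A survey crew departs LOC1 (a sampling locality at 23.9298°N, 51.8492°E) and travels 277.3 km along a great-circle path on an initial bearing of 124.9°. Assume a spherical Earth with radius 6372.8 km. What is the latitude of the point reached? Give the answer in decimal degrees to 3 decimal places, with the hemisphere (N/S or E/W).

δ = d/R = 277.3/6372.8 = 0.043513 rad
φ₂ = arcsin(sin φ₁ cos δ + cos φ₁ sin δ cos θ)
   = arcsin(0.40562·0.99905 + 0.91404·0.04350·-0.57215) = 22.48766°
λ₂ = λ₁ + atan2(sin θ sin δ cos φ₁, cos δ − sin φ₁ sin φ₂) = 54.06206°

22.488°N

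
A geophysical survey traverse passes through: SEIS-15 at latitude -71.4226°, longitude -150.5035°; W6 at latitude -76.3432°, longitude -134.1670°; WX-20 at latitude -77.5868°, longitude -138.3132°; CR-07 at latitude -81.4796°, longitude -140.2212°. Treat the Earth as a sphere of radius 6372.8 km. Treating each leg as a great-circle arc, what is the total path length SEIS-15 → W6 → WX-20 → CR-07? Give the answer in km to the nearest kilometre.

SEIS-15→W6: c = 0.116017 rad, d = 739.35 km
W6→WX-20: c = 0.027144 rad, d = 172.98 km
WX-20→CR-07: c = 0.068202 rad, d = 434.64 km
Total = 739.35 + 172.98 + 434.64 = 1346.97 km

1347 km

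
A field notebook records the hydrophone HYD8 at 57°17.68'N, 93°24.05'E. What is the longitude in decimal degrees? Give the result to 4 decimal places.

93.4008°E

93° + 24.05′/60 = 93 + 0.40083 = 93.4008°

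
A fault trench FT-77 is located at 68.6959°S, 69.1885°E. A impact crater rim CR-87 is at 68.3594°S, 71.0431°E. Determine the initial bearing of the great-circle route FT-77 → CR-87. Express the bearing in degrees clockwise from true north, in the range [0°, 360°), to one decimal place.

64.5°

Δλ = 1.8546°
y = sin Δλ · cos φ₂ = 0.011935
x = cos φ₁ sin φ₂ − sin φ₁ cos φ₂ cos Δλ = 0.005693
θ = atan2(y, x) = 64.4988° → 64.4988° (mod 360°)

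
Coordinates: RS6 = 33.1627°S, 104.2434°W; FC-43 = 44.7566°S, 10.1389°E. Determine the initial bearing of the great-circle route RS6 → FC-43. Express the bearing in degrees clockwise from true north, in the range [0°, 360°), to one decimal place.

Δλ = 114.3823°
y = sin Δλ · cos φ₂ = 0.646771
x = cos φ₁ sin φ₂ − sin φ₁ cos φ₂ cos Δλ = -0.749771
θ = atan2(y, x) = 139.2181° → 139.2181° (mod 360°)

139.2°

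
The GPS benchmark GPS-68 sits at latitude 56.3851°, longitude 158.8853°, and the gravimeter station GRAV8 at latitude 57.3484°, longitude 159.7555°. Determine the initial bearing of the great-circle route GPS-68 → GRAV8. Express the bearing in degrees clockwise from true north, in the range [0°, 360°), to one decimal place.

Δλ = 0.8702°
y = sin Δλ · cos φ₂ = 0.008194
x = cos φ₁ sin φ₂ − sin φ₁ cos φ₂ cos Δλ = 0.016864
θ = atan2(y, x) = 25.9147° → 25.9147° (mod 360°)

25.9°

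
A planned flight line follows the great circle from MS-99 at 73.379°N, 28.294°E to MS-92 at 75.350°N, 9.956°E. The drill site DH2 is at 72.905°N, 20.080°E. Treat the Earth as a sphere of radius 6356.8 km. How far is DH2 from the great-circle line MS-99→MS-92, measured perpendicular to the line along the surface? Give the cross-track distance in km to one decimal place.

δ₁₃ = central angle MS-99→DH2 = 0.042354 rad  (haversine)
θ₁₃ = bearing MS-99→DH2 = 262.696°,  θ₁₂ = bearing MS-99→MS-92 = 300.409°
dₓₜ = R·arcsin(sin δ₁₃ · sin(θ₁₃ − θ₁₂)) = 6356.8·arcsin(0.04234·sin(-37.713°)) = -164.662 km
|dₓₜ| = 164.662 km

164.7 km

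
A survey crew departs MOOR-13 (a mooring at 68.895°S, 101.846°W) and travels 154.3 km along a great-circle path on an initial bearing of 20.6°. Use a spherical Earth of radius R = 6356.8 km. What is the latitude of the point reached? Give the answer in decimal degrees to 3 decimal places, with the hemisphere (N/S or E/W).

67.588°S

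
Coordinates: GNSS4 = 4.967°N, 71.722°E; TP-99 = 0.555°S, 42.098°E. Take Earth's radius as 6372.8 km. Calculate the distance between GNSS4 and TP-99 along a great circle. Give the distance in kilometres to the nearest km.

Δφ = -5.5220°,  Δλ = -29.6240°
a = sin²(Δφ/2) + cos φ₁ cos φ₂ sin²(Δλ/2) = 0.067428
c = 2·arcsin(√a) = 0.525358 rad = 30.1008°
d = R·c = 6372.8 × 0.525358 = 3348.0 km

3348 km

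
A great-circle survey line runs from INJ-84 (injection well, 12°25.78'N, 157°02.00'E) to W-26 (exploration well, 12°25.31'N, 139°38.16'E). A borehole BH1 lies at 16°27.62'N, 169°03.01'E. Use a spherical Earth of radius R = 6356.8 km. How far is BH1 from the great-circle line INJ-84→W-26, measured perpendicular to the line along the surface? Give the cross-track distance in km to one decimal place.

517.1 km

INJ-84: φ = +12.42967°, λ = +157.03333°
W-26: φ = +12.42183°, λ = +139.63600°
BH1: φ = +16.46033°, λ = +169.05017°
δ₁₃ = central angle INJ-84→BH1 = 0.214872 rad  (haversine)
θ₁₃ = bearing INJ-84→BH1 = 69.459°,  θ₁₂ = bearing INJ-84→W-26 = 271.859°
dₓₜ = R·arcsin(sin δ₁₃ · sin(θ₁₃ − θ₁₂)) = 6356.8·arcsin(0.21322·sin(-202.400°)) = 517.078 km
|dₓₜ| = 517.078 km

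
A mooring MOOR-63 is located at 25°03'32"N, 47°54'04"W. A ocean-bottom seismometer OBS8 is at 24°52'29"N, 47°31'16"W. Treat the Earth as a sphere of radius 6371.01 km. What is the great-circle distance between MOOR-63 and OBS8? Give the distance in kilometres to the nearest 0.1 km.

MOOR-63: φ = +25.05889°, λ = -47.90111°
OBS8: φ = +24.87472°, λ = -47.52111°
Δφ = -0.1842°,  Δλ = 0.3800°
a = sin²(Δφ/2) + cos φ₁ cos φ₂ sin²(Δλ/2) = 0.000012
c = 2·arcsin(√a) = 0.006818 rad = 0.3906°
d = R·c = 6371.01 × 0.006818 = 43.4 km

43.4 km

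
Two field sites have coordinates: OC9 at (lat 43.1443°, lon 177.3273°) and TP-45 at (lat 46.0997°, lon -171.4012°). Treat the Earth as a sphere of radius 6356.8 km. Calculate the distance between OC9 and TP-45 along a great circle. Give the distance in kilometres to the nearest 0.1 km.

Δφ = 2.9554°,  Δλ = 11.2715°
a = sin²(Δφ/2) + cos φ₁ cos φ₂ sin²(Δλ/2) = 0.005544
c = 2·arcsin(√a) = 0.149057 rad = 8.5403°
d = R·c = 6356.8 × 0.149057 = 947.5 km

947.5 km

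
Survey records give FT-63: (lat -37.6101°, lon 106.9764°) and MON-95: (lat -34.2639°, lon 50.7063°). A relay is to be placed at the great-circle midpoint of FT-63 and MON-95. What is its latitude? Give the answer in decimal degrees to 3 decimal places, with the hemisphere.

39.418°S

Bx = cos φ₂ cos Δλ = 0.458912,  By = cos φ₂ sin Δλ = -0.687332
φₘ = atan2(sin φ₁ + sin φ₂, √((cos φ₁ + Bx)² + By²)) = -39.41812°
λₘ = λ₁ + atan2(By, cos φ₁ + Bx) = 78.19268°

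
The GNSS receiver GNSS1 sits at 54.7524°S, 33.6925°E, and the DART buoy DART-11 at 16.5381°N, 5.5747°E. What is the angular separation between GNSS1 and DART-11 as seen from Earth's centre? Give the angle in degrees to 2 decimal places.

75.20°

Δφ = 71.2905°,  Δλ = -28.1178°
a = sin²(Δφ/2) + cos φ₁ cos φ₂ sin²(Δλ/2) = 0.372261
c = 2·arcsin(√a) = 1.312455 rad = 75.1981°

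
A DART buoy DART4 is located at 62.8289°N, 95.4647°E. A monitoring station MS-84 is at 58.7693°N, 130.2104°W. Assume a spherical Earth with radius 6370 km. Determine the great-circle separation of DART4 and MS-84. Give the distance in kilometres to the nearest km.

Δφ = -4.0596°,  Δλ = 134.3249°
a = sin²(Δφ/2) + cos φ₁ cos φ₂ sin²(Δλ/2) = 0.202355
c = 2·arcsin(√a) = 0.933169 rad = 53.4667°
d = R·c = 6370 × 0.933169 = 5944.3 km

5944 km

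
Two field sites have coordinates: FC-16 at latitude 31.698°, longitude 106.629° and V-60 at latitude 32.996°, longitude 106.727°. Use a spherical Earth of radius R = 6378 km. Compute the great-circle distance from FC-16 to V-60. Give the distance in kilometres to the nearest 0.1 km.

144.8 km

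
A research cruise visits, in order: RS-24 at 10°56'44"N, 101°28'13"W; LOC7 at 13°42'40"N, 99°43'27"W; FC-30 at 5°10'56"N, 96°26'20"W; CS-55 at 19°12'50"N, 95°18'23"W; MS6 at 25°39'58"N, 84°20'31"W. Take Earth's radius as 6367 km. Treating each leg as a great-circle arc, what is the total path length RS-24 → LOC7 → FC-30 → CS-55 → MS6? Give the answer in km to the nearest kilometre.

RS-24: φ = +10.94556°, λ = -101.47028°
LOC7: φ = +13.71111°, λ = -99.72417°
FC-30: φ = +5.18222°, λ = -96.43889°
CS-55: φ = +19.21389°, λ = -95.30639°
MS6: φ = +25.66611°, λ = -84.34194°
RS-24→LOC7: c = 0.056710 rad, d = 361.07 km
LOC7→FC-30: c = 0.159221 rad, d = 1013.76 km
FC-30→CS-55: c = 0.245655 rad, d = 1564.09 km
CS-55→MS6: c = 0.209529 rad, d = 1334.07 km
Total = 361.07 + 1013.76 + 1564.09 + 1334.07 = 4272.99 km

4273 km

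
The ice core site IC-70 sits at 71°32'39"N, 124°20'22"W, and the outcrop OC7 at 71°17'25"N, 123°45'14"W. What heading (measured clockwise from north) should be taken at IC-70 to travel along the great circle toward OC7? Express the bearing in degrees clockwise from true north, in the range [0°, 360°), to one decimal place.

143.4°

IC-70: φ = +71.54417°, λ = -124.33944°
OC7: φ = +71.29028°, λ = -123.75389°
Δλ = 0.5856°
y = sin Δλ · cos φ₂ = 0.003278
x = cos φ₁ sin φ₂ − sin φ₁ cos φ₂ cos Δλ = -0.004415
θ = atan2(y, x) = 143.4073° → 143.4073° (mod 360°)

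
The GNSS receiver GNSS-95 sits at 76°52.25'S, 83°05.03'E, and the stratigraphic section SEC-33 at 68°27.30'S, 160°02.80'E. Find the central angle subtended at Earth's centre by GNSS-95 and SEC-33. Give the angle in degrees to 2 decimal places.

22.39°

GNSS-95: φ = -76.87083°, λ = +83.08383°
SEC-33: φ = -68.45500°, λ = +160.04667°
Δφ = 8.4158°,  Δλ = 76.9628°
a = sin²(Δφ/2) + cos φ₁ cos φ₂ sin²(Δλ/2) = 0.037683
c = 2·arcsin(√a) = 0.390724 rad = 22.3869°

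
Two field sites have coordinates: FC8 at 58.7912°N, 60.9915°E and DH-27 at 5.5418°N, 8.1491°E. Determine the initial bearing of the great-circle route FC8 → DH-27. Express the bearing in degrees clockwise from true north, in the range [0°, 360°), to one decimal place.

Δλ = -52.8424°
y = sin Δλ · cos φ₂ = -0.793252
x = cos φ₁ sin φ₂ − sin φ₁ cos φ₂ cos Δλ = -0.464146
θ = atan2(y, x) = -120.3327° → 239.6673° (mod 360°)

239.7°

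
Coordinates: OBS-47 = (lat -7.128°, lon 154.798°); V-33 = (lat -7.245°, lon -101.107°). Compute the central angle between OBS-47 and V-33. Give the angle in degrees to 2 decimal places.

102.95°

Δφ = -0.1170°,  Δλ = 104.0950°
a = sin²(Δφ/2) + cos φ₁ cos φ₂ sin²(Δλ/2) = 0.612035
c = 2·arcsin(√a) = 1.796785 rad = 102.9482°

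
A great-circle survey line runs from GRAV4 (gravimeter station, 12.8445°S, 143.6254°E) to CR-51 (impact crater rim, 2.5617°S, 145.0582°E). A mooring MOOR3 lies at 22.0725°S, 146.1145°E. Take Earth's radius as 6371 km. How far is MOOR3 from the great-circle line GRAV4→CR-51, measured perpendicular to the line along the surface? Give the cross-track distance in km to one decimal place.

396.0 km

δ₁₃ = central angle GRAV4→MOOR3 = 0.166291 rad  (haversine)
θ₁₃ = bearing GRAV4→MOOR3 = 165.928°,  θ₁₂ = bearing GRAV4→CR-51 = 7.969°
dₓₜ = R·arcsin(sin δ₁₃ · sin(θ₁₃ − θ₁₂)) = 6371·arcsin(0.16553·sin(157.959°)) = 396.003 km
|dₓₜ| = 396.003 km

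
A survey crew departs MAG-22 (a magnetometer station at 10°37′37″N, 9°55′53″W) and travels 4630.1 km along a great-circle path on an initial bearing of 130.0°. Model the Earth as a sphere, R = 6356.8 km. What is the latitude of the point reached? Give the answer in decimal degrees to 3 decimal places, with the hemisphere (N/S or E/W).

16.434°S

MAG-22: φ = +10.62694°, λ = -9.93139°
δ = d/R = 4630.1/6356.8 = 0.728370 rad
φ₂ = arcsin(sin φ₁ cos δ + cos φ₁ sin δ cos θ)
   = arcsin(0.18441·0.74626 + 0.98285·0.66565·-0.64279) = -16.43425°
λ₂ = λ₁ + atan2(sin θ sin δ cos φ₁, cos δ − sin φ₁ sin φ₂) = 22.18498°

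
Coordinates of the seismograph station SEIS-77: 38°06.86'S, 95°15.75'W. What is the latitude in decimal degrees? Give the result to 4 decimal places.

38.1143°S

38° + 6.86′/60 = 38 + 0.11433 = 38.1143°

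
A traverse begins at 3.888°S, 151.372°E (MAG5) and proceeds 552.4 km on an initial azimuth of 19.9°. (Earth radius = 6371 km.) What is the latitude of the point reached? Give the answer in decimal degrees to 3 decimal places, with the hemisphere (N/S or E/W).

δ = d/R = 552.4/6371 = 0.086705 rad
φ₂ = arcsin(sin φ₁ cos δ + cos φ₁ sin δ cos θ)
   = arcsin(-0.06781·0.99624 + 0.99770·0.08660·0.94029) = 0.78423°
λ₂ = λ₁ + atan2(sin θ sin δ cos φ₁, cos δ − sin φ₁ sin φ₂) = 153.06124°

0.784°N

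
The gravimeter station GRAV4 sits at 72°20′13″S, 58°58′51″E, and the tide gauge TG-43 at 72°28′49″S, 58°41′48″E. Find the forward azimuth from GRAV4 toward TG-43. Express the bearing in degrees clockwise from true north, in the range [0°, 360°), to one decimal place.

210.8°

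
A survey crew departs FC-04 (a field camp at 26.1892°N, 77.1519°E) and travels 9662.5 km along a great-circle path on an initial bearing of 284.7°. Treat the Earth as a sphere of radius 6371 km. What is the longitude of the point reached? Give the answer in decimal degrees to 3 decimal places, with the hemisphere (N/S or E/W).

δ = d/R = 9662.5/6371 = 1.516638 rad
φ₂ = arcsin(sin φ₁ cos δ + cos φ₁ sin δ cos θ)
   = arcsin(0.44134·0.05413 + 0.89734·0.99853·0.25376) = 14.55233°
λ₂ = λ₁ + atan2(sin θ sin δ cos φ₁, cos δ − sin φ₁ sin φ₂) = -16.59506°

16.595°W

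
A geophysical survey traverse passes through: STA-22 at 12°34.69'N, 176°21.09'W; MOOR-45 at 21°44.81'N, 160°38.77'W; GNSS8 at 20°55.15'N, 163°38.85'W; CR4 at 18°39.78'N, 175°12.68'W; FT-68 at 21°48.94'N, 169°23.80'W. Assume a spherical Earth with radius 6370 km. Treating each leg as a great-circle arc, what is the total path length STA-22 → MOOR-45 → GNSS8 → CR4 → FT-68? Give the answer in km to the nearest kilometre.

STA-22: φ = +12.57817°, λ = -176.35150°
MOOR-45: φ = +21.74683°, λ = -160.64617°
GNSS8: φ = +20.91917°, λ = -163.64750°
CR4: φ = +18.66300°, λ = -175.21133°
FT-68: φ = +21.81567°, λ = -169.39667°
STA-22→MOOR-45: c = 0.306553 rad, d = 1952.74 km
MOOR-45→GNSS8: c = 0.050886 rad, d = 324.14 km
GNSS8→CR4: c = 0.193892 rad, d = 1235.09 km
CR4→FT-68: c = 0.109955 rad, d = 700.42 km
Total = 1952.74 + 324.14 + 1235.09 + 700.42 = 4212.40 km

4212 km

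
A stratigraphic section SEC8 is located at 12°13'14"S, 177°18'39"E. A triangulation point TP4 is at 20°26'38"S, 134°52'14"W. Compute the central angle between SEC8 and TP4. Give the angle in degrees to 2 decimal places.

46.46°

SEC8: φ = -12.22056°, λ = +177.31083°
TP4: φ = -20.44389°, λ = -134.87056°
Δφ = -8.2233°,  Δλ = 47.8186°
a = sin²(Δφ/2) + cos φ₁ cos φ₂ sin²(Δλ/2) = 0.155567
c = 2·arcsin(√a) = 0.810874 rad = 46.4596°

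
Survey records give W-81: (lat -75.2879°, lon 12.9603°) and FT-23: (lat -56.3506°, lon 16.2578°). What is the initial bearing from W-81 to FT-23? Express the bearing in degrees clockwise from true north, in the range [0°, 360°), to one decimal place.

5.6°

Δλ = 3.2975°
y = sin Δλ · cos φ₂ = 0.031873
x = cos φ₁ sin φ₂ − sin φ₁ cos φ₂ cos Δλ = 0.323646
θ = atan2(y, x) = 5.6244° → 5.6244° (mod 360°)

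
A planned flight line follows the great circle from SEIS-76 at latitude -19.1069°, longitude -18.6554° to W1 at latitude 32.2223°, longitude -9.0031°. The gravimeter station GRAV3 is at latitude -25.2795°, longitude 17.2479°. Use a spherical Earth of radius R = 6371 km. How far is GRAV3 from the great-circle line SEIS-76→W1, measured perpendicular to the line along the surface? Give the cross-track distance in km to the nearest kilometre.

3718 km

δ₁₃ = central angle SEIS-76→GRAV3 = 0.588329 rad  (haversine)
θ₁₃ = bearing SEIS-76→GRAV3 = 107.162°,  θ₁₂ = bearing SEIS-76→W1 = 10.348°
dₓₜ = R·arcsin(sin δ₁₃ · sin(θ₁₃ − θ₁₂)) = 6371·arcsin(0.55497·sin(96.814°)) = 3718.267 km
|dₓₜ| = 3718.267 km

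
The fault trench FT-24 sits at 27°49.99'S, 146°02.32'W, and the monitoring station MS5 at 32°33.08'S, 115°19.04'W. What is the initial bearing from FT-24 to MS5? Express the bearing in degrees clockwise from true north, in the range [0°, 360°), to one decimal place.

FT-24: φ = -27.83317°, λ = -146.03867°
MS5: φ = -32.55133°, λ = -115.31733°
Δλ = 30.7213°
y = sin Δλ · cos φ₂ = 0.430611
x = cos φ₁ sin φ₂ − sin φ₁ cos φ₂ cos Δλ = -0.137485
θ = atan2(y, x) = 107.7072° → 107.7072° (mod 360°)

107.7°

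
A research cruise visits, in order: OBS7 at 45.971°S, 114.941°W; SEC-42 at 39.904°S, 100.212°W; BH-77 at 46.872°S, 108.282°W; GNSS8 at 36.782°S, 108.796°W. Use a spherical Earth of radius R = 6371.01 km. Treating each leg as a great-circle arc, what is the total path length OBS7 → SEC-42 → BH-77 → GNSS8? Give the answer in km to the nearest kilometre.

3507 km

OBS7→SEC-42: c = 0.215457 rad, d = 1372.68 km
SEC-42→BH-77: c = 0.158781 rad, d = 1011.59 km
BH-77→GNSS8: c = 0.176229 rad, d = 1122.76 km
Total = 1372.68 + 1011.59 + 1122.76 = 3507.03 km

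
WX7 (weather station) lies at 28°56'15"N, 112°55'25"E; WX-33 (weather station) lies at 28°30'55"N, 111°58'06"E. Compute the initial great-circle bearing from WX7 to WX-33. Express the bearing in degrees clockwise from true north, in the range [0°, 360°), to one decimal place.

WX7: φ = +28.93750°, λ = +112.92361°
WX-33: φ = +28.51528°, λ = +111.96833°
Δλ = -0.9553°
y = sin Δλ · cos φ₂ = -0.014649
x = cos φ₁ sin φ₂ − sin φ₁ cos φ₂ cos Δλ = -0.007310
θ = atan2(y, x) = -116.5189° → 243.4811° (mod 360°)

243.5°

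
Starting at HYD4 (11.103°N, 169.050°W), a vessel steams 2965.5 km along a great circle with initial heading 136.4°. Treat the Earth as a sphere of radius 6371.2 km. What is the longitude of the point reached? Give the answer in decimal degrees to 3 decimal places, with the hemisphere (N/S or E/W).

150.815°W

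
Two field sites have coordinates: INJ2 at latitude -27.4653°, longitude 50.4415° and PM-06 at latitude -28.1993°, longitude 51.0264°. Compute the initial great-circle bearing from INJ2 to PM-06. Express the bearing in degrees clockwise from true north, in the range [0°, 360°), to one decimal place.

145.0°

Δλ = 0.5849°
y = sin Δλ · cos φ₂ = 0.008997
x = cos φ₁ sin φ₂ − sin φ₁ cos φ₂ cos Δλ = -0.012832
θ = atan2(y, x) = 144.9644° → 144.9644° (mod 360°)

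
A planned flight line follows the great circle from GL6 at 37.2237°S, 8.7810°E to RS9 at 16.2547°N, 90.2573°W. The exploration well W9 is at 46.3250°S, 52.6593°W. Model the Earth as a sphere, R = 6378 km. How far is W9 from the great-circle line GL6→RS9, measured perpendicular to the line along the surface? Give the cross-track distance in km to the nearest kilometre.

δ₁₃ = central angle GL6→W9 = 0.794823 rad  (haversine)
θ₁₃ = bearing GL6→W9 = 238.190°,  θ₁₂ = bearing GL6→RS9 = 277.905°
dₓₜ = R·arcsin(sin δ₁₃ · sin(θ₁₃ − θ₁₂)) = 6378·arcsin(0.71374·sin(-39.715°)) = -3020.376 km
|dₓₜ| = 3020.376 km

3020 km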